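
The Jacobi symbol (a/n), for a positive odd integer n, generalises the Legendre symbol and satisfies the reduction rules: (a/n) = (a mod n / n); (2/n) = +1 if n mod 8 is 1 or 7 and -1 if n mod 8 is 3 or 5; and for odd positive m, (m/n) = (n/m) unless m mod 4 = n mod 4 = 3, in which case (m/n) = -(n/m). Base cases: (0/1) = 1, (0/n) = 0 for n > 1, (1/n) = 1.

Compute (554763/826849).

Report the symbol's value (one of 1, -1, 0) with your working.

-1

reciprocity: (554763/826849) = +1·(826849/554763) since 554763 mod 4 = 3, 826849 mod 4 = 1; sign now +1
(826849/554763) = (272086/554763)   [reduce mod 554763]
272086 = 2^1·136043; (2/554763) = -1 since 554763 mod 8 = 3, so (272086/554763) = (-1)^1·(136043/554763); sign now -1
reciprocity: (136043/554763) = -1·(554763/136043) since 136043 mod 4 = 3, 554763 mod 4 = 3; sign now +1
(554763/136043) = (10591/136043)   [reduce mod 136043]
reciprocity: (10591/136043) = -1·(136043/10591) since 10591 mod 4 = 3, 136043 mod 4 = 3; sign now -1
(136043/10591) = (8951/10591)   [reduce mod 10591]
reciprocity: (8951/10591) = -1·(10591/8951) since 8951 mod 4 = 3, 10591 mod 4 = 3; sign now +1
(10591/8951) = (1640/8951)   [reduce mod 8951]
1640 = 2^3·205; (2/8951) = +1 since 8951 mod 8 = 7, so (1640/8951) = (+1)^3·(205/8951); sign now +1
reciprocity: (205/8951) = +1·(8951/205) since 205 mod 4 = 1, 8951 mod 4 = 3; sign now +1
(8951/205) = (136/205)   [reduce mod 205]
136 = 2^3·17; (2/205) = -1 since 205 mod 8 = 5, so (136/205) = (-1)^3·(17/205); sign now -1
reciprocity: (17/205) = +1·(205/17) since 17 mod 4 = 1, 205 mod 4 = 1; sign now -1
(205/17) = (1/17)   [reduce mod 17]
(1/17) = 1; final value = sign = -1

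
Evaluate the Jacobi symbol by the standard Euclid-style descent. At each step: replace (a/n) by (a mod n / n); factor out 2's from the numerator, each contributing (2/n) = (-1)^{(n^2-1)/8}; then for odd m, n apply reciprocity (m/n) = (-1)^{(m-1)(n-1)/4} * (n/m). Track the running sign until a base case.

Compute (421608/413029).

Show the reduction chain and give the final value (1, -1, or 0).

(421608/413029): 421608 mod 413029 = 8579, so (421608/413029) = (8579/413029)
flip (8579/413029) -> (413029/8579): both odd, 8579 mod 4 = 3, 413029 mod 4 = 1, so the flip contributes +1; sign now +1
(413029/8579): 413029 mod 8579 = 1237, so (413029/8579) = (1237/8579)
flip (1237/8579) -> (8579/1237): both odd, 1237 mod 4 = 1, 8579 mod 4 = 3, so the flip contributes +1; sign now +1
(8579/1237): 8579 mod 1237 = 1157, so (8579/1237) = (1157/1237)
flip (1157/1237) -> (1237/1157): both odd, 1157 mod 4 = 1, 1237 mod 4 = 1, so the flip contributes +1; sign now +1
(1237/1157): 1237 mod 1157 = 80, so (1237/1157) = (80/1157)
factor out 2^4: 80 = 2^4·5; with 1157 mod 8 = 5, (2/1157) = -1; sign now +1; continue with (5/1157)
flip (5/1157) -> (1157/5): both odd, 5 mod 4 = 1, 1157 mod 4 = 1, so the flip contributes +1; sign now +1
(1157/5): 1157 mod 5 = 2, so (1157/5) = (2/5)
factor out 2^1: 2 = 2^1·1; with 5 mod 8 = 5, (2/5) = -1; sign now -1; continue with (1/5)
reached (1/5) = 1, so the symbol is -1

-1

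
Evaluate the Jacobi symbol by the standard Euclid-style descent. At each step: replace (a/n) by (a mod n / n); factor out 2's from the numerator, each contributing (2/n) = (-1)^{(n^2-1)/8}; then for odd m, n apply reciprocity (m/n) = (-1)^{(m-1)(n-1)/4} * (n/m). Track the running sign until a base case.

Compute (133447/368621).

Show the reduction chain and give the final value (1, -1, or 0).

1

flip (133447/368621) -> (368621/133447): both odd, 133447 mod 4 = 3, 368621 mod 4 = 1, so the flip contributes +1; sign now +1
(368621/133447): 368621 mod 133447 = 101727, so (368621/133447) = (101727/133447)
flip (101727/133447) -> (133447/101727): both odd, 101727 mod 4 = 3, 133447 mod 4 = 3, so the flip contributes -1; sign now -1
(133447/101727): 133447 mod 101727 = 31720, so (133447/101727) = (31720/101727)
factor out 2^3: 31720 = 2^3·3965; with 101727 mod 8 = 7, (2/101727) = +1; sign now -1; continue with (3965/101727)
flip (3965/101727) -> (101727/3965): both odd, 3965 mod 4 = 1, 101727 mod 4 = 3, so the flip contributes +1; sign now -1
(101727/3965): 101727 mod 3965 = 2602, so (101727/3965) = (2602/3965)
factor out 2^1: 2602 = 2^1·1301; with 3965 mod 8 = 5, (2/3965) = -1; sign now +1; continue with (1301/3965)
flip (1301/3965) -> (3965/1301): both odd, 1301 mod 4 = 1, 3965 mod 4 = 1, so the flip contributes +1; sign now +1
(3965/1301): 3965 mod 1301 = 62, so (3965/1301) = (62/1301)
factor out 2^1: 62 = 2^1·31; with 1301 mod 8 = 5, (2/1301) = -1; sign now -1; continue with (31/1301)
flip (31/1301) -> (1301/31): both odd, 31 mod 4 = 3, 1301 mod 4 = 1, so the flip contributes +1; sign now -1
(1301/31): 1301 mod 31 = 30, so (1301/31) = (30/31)
factor out 2^1: 30 = 2^1·15; with 31 mod 8 = 7, (2/31) = +1; sign now -1; continue with (15/31)
flip (15/31) -> (31/15): both odd, 15 mod 4 = 3, 31 mod 4 = 3, so the flip contributes -1; sign now +1
(31/15): 31 mod 15 = 1, so (31/15) = (1/15)
reached (1/15) = 1, so the symbol is +1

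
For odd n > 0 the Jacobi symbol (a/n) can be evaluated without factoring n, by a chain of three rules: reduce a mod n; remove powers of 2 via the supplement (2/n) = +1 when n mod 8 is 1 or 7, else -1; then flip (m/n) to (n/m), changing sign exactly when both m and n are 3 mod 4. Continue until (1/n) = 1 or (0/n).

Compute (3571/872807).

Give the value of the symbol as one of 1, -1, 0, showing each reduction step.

flip (3571/872807) -> (872807/3571): both odd, 3571 mod 4 = 3, 872807 mod 4 = 3, so the flip contributes -1; sign now -1
(872807/3571): 872807 mod 3571 = 1483, so (872807/3571) = (1483/3571)
flip (1483/3571) -> (3571/1483): both odd, 1483 mod 4 = 3, 3571 mod 4 = 3, so the flip contributes -1; sign now +1
(3571/1483): 3571 mod 1483 = 605, so (3571/1483) = (605/1483)
flip (605/1483) -> (1483/605): both odd, 605 mod 4 = 1, 1483 mod 4 = 3, so the flip contributes +1; sign now +1
(1483/605): 1483 mod 605 = 273, so (1483/605) = (273/605)
flip (273/605) -> (605/273): both odd, 273 mod 4 = 1, 605 mod 4 = 1, so the flip contributes +1; sign now +1
(605/273): 605 mod 273 = 59, so (605/273) = (59/273)
flip (59/273) -> (273/59): both odd, 59 mod 4 = 3, 273 mod 4 = 1, so the flip contributes +1; sign now +1
(273/59): 273 mod 59 = 37, so (273/59) = (37/59)
flip (37/59) -> (59/37): both odd, 37 mod 4 = 1, 59 mod 4 = 3, so the flip contributes +1; sign now +1
(59/37): 59 mod 37 = 22, so (59/37) = (22/37)
factor out 2^1: 22 = 2^1·11; with 37 mod 8 = 5, (2/37) = -1; sign now -1; continue with (11/37)
flip (11/37) -> (37/11): both odd, 11 mod 4 = 3, 37 mod 4 = 1, so the flip contributes +1; sign now -1
(37/11): 37 mod 11 = 4, so (37/11) = (4/11)
factor out 2^2: 4 = 2^2·1; with 11 mod 8 = 3, (2/11) = -1; sign now -1; continue with (1/11)
reached (1/11) = 1, so the symbol is -1

-1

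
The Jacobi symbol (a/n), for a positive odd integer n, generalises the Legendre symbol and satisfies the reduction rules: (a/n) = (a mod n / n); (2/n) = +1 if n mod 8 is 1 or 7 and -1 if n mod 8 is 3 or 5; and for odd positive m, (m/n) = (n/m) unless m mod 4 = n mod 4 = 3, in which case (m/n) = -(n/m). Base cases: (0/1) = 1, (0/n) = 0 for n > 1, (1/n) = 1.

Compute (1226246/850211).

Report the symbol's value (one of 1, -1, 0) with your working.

-1

(1226246/850211) = (376035/850211)   [reduce mod 850211]
reciprocity: (376035/850211) = -1·(850211/376035) since 376035 mod 4 = 3, 850211 mod 4 = 3; sign now -1
(850211/376035) = (98141/376035)   [reduce mod 376035]
reciprocity: (98141/376035) = +1·(376035/98141) since 98141 mod 4 = 1, 376035 mod 4 = 3; sign now -1
(376035/98141) = (81612/98141)   [reduce mod 98141]
81612 = 2^2·20403; (2/98141) = -1 since 98141 mod 8 = 5, so (81612/98141) = (-1)^2·(20403/98141); sign now -1
reciprocity: (20403/98141) = +1·(98141/20403) since 20403 mod 4 = 3, 98141 mod 4 = 1; sign now -1
(98141/20403) = (16529/20403)   [reduce mod 20403]
reciprocity: (16529/20403) = +1·(20403/16529) since 16529 mod 4 = 1, 20403 mod 4 = 3; sign now -1
(20403/16529) = (3874/16529)   [reduce mod 16529]
3874 = 2^1·1937; (2/16529) = +1 since 16529 mod 8 = 1, so (3874/16529) = (+1)^1·(1937/16529); sign now -1
reciprocity: (1937/16529) = +1·(16529/1937) since 1937 mod 4 = 1, 16529 mod 4 = 1; sign now -1
(16529/1937) = (1033/1937)   [reduce mod 1937]
reciprocity: (1033/1937) = +1·(1937/1033) since 1033 mod 4 = 1, 1937 mod 4 = 1; sign now -1
(1937/1033) = (904/1033)   [reduce mod 1033]
904 = 2^3·113; (2/1033) = +1 since 1033 mod 8 = 1, so (904/1033) = (+1)^3·(113/1033); sign now -1
reciprocity: (113/1033) = +1·(1033/113) since 113 mod 4 = 1, 1033 mod 4 = 1; sign now -1
(1033/113) = (16/113)   [reduce mod 113]
16 = 2^4·1; (2/113) = +1 since 113 mod 8 = 1, so (16/113) = (+1)^4·(1/113); sign now -1
(1/113) = 1; final value = sign = -1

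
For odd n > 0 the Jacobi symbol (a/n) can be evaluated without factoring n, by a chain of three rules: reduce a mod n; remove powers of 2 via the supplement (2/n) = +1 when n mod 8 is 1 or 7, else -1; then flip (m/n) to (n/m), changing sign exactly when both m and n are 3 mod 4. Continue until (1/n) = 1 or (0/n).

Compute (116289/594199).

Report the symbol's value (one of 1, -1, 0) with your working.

reciprocity: (116289/594199) = +1·(594199/116289) since 116289 mod 4 = 1, 594199 mod 4 = 3; sign now +1
(594199/116289) = (12754/116289)   [reduce mod 116289]
12754 = 2^1·6377; (2/116289) = +1 since 116289 mod 8 = 1, so (12754/116289) = (+1)^1·(6377/116289); sign now +1
reciprocity: (6377/116289) = +1·(116289/6377) since 6377 mod 4 = 1, 116289 mod 4 = 1; sign now +1
(116289/6377) = (1503/6377)   [reduce mod 6377]
reciprocity: (1503/6377) = +1·(6377/1503) since 1503 mod 4 = 3, 6377 mod 4 = 1; sign now +1
(6377/1503) = (365/1503)   [reduce mod 1503]
reciprocity: (365/1503) = +1·(1503/365) since 365 mod 4 = 1, 1503 mod 4 = 3; sign now +1
(1503/365) = (43/365)   [reduce mod 365]
reciprocity: (43/365) = +1·(365/43) since 43 mod 4 = 3, 365 mod 4 = 1; sign now +1
(365/43) = (21/43)   [reduce mod 43]
reciprocity: (21/43) = +1·(43/21) since 21 mod 4 = 1, 43 mod 4 = 3; sign now +1
(43/21) = (1/21)   [reduce mod 21]
(1/21) = 1; final value = sign = +1

1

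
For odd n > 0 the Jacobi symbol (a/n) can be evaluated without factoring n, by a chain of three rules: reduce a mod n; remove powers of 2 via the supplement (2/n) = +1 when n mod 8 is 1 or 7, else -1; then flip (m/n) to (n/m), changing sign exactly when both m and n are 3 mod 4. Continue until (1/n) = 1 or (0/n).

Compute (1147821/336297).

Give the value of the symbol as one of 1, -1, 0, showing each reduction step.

(1147821/336297): 1147821 mod 336297 = 138930, so (1147821/336297) = (138930/336297)
factor out 2^1: 138930 = 2^1·69465; with 336297 mod 8 = 1, (2/336297) = +1; sign now +1; continue with (69465/336297)
flip (69465/336297) -> (336297/69465): both odd, 69465 mod 4 = 1, 336297 mod 4 = 1, so the flip contributes +1; sign now +1
(336297/69465): 336297 mod 69465 = 58437, so (336297/69465) = (58437/69465)
flip (58437/69465) -> (69465/58437): both odd, 58437 mod 4 = 1, 69465 mod 4 = 1, so the flip contributes +1; sign now +1
(69465/58437): 69465 mod 58437 = 11028, so (69465/58437) = (11028/58437)
factor out 2^2: 11028 = 2^2·2757; with 58437 mod 8 = 5, (2/58437) = -1; sign now +1; continue with (2757/58437)
flip (2757/58437) -> (58437/2757): both odd, 2757 mod 4 = 1, 58437 mod 4 = 1, so the flip contributes +1; sign now +1
(58437/2757): 58437 mod 2757 = 540, so (58437/2757) = (540/2757)
factor out 2^2: 540 = 2^2·135; with 2757 mod 8 = 5, (2/2757) = -1; sign now +1; continue with (135/2757)
flip (135/2757) -> (2757/135): both odd, 135 mod 4 = 3, 2757 mod 4 = 1, so the flip contributes +1; sign now +1
(2757/135): 2757 mod 135 = 57, so (2757/135) = (57/135)
flip (57/135) -> (135/57): both odd, 57 mod 4 = 1, 135 mod 4 = 3, so the flip contributes +1; sign now +1
(135/57): 135 mod 57 = 21, so (135/57) = (21/57)
flip (21/57) -> (57/21): both odd, 21 mod 4 = 1, 57 mod 4 = 1, so the flip contributes +1; sign now +1
(57/21): 57 mod 21 = 15, so (57/21) = (15/21)
flip (15/21) -> (21/15): both odd, 15 mod 4 = 3, 21 mod 4 = 1, so the flip contributes +1; sign now +1
(21/15): 21 mod 15 = 6, so (21/15) = (6/15)
factor out 2^1: 6 = 2^1·3; with 15 mod 8 = 7, (2/15) = +1; sign now +1; continue with (3/15)
flip (3/15) -> (15/3): both odd, 3 mod 4 = 3, 15 mod 4 = 3, so the flip contributes -1; sign now -1
(15/3): 15 mod 3 = 0, so (15/3) = (0/3)
reached (0/3); gcd(a, n) > 1, so (0/3) = 0 and the symbol is 0

0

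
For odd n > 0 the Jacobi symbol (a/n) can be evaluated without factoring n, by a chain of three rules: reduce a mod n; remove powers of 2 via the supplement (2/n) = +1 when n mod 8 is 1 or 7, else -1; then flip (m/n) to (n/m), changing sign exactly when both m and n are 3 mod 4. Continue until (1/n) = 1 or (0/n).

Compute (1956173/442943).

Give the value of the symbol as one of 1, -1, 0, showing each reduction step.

1

(1956173/442943) = (184401/442943)   [reduce mod 442943]
reciprocity: (184401/442943) = +1·(442943/184401) since 184401 mod 4 = 1, 442943 mod 4 = 3; sign now +1
(442943/184401) = (74141/184401)   [reduce mod 184401]
reciprocity: (74141/184401) = +1·(184401/74141) since 74141 mod 4 = 1, 184401 mod 4 = 1; sign now +1
(184401/74141) = (36119/74141)   [reduce mod 74141]
reciprocity: (36119/74141) = +1·(74141/36119) since 36119 mod 4 = 3, 74141 mod 4 = 1; sign now +1
(74141/36119) = (1903/36119)   [reduce mod 36119]
reciprocity: (1903/36119) = -1·(36119/1903) since 1903 mod 4 = 3, 36119 mod 4 = 3; sign now -1
(36119/1903) = (1865/1903)   [reduce mod 1903]
reciprocity: (1865/1903) = +1·(1903/1865) since 1865 mod 4 = 1, 1903 mod 4 = 3; sign now -1
(1903/1865) = (38/1865)   [reduce mod 1865]
38 = 2^1·19; (2/1865) = +1 since 1865 mod 8 = 1, so (38/1865) = (+1)^1·(19/1865); sign now -1
reciprocity: (19/1865) = +1·(1865/19) since 19 mod 4 = 3, 1865 mod 4 = 1; sign now -1
(1865/19) = (3/19)   [reduce mod 19]
reciprocity: (3/19) = -1·(19/3) since 3 mod 4 = 3, 19 mod 4 = 3; sign now +1
(19/3) = (1/3)   [reduce mod 3]
(1/3) = 1; final value = sign = +1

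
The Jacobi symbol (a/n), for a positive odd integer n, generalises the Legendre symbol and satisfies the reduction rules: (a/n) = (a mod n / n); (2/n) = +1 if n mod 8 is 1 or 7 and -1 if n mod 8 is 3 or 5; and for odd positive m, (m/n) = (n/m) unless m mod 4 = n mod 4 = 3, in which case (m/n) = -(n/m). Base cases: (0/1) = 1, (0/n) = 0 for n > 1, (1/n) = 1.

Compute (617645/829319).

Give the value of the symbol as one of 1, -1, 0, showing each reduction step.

flip (617645/829319) -> (829319/617645): both odd, 617645 mod 4 = 1, 829319 mod 4 = 3, so the flip contributes +1; sign now +1
(829319/617645): 829319 mod 617645 = 211674, so (829319/617645) = (211674/617645)
factor out 2^1: 211674 = 2^1·105837; with 617645 mod 8 = 5, (2/617645) = -1; sign now -1; continue with (105837/617645)
flip (105837/617645) -> (617645/105837): both odd, 105837 mod 4 = 1, 617645 mod 4 = 1, so the flip contributes +1; sign now -1
(617645/105837): 617645 mod 105837 = 88460, so (617645/105837) = (88460/105837)
factor out 2^2: 88460 = 2^2·22115; with 105837 mod 8 = 5, (2/105837) = -1; sign now -1; continue with (22115/105837)
flip (22115/105837) -> (105837/22115): both odd, 22115 mod 4 = 3, 105837 mod 4 = 1, so the flip contributes +1; sign now -1
(105837/22115): 105837 mod 22115 = 17377, so (105837/22115) = (17377/22115)
flip (17377/22115) -> (22115/17377): both odd, 17377 mod 4 = 1, 22115 mod 4 = 3, so the flip contributes +1; sign now -1
(22115/17377): 22115 mod 17377 = 4738, so (22115/17377) = (4738/17377)
factor out 2^1: 4738 = 2^1·2369; with 17377 mod 8 = 1, (2/17377) = +1; sign now -1; continue with (2369/17377)
flip (2369/17377) -> (17377/2369): both odd, 2369 mod 4 = 1, 17377 mod 4 = 1, so the flip contributes +1; sign now -1
(17377/2369): 17377 mod 2369 = 794, so (17377/2369) = (794/2369)
factor out 2^1: 794 = 2^1·397; with 2369 mod 8 = 1, (2/2369) = +1; sign now -1; continue with (397/2369)
flip (397/2369) -> (2369/397): both odd, 397 mod 4 = 1, 2369 mod 4 = 1, so the flip contributes +1; sign now -1
(2369/397): 2369 mod 397 = 384, so (2369/397) = (384/397)
factor out 2^7: 384 = 2^7·3; with 397 mod 8 = 5, (2/397) = -1; sign now +1; continue with (3/397)
flip (3/397) -> (397/3): both odd, 3 mod 4 = 3, 397 mod 4 = 1, so the flip contributes +1; sign now +1
(397/3): 397 mod 3 = 1, so (397/3) = (1/3)
reached (1/3) = 1, so the symbol is +1

1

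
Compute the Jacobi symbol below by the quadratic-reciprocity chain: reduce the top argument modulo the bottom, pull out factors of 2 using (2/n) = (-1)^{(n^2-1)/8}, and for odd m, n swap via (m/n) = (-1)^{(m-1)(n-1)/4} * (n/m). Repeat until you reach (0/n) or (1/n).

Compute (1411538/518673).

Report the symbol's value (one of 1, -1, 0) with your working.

(1411538/518673) = (374192/518673)   [reduce mod 518673]
374192 = 2^4·23387; (2/518673) = +1 since 518673 mod 8 = 1, so (374192/518673) = (+1)^4·(23387/518673); sign now +1
reciprocity: (23387/518673) = +1·(518673/23387) since 23387 mod 4 = 3, 518673 mod 4 = 1; sign now +1
(518673/23387) = (4159/23387)   [reduce mod 23387]
reciprocity: (4159/23387) = -1·(23387/4159) since 4159 mod 4 = 3, 23387 mod 4 = 3; sign now -1
(23387/4159) = (2592/4159)   [reduce mod 4159]
2592 = 2^5·81; (2/4159) = +1 since 4159 mod 8 = 7, so (2592/4159) = (+1)^5·(81/4159); sign now -1
reciprocity: (81/4159) = +1·(4159/81) since 81 mod 4 = 1, 4159 mod 4 = 3; sign now -1
(4159/81) = (28/81)   [reduce mod 81]
28 = 2^2·7; (2/81) = +1 since 81 mod 8 = 1, so (28/81) = (+1)^2·(7/81); sign now -1
reciprocity: (7/81) = +1·(81/7) since 7 mod 4 = 3, 81 mod 4 = 1; sign now -1
(81/7) = (4/7)   [reduce mod 7]
4 = 2^2·1; (2/7) = +1 since 7 mod 8 = 7, so (4/7) = (+1)^2·(1/7); sign now -1
(1/7) = 1; final value = sign = -1

-1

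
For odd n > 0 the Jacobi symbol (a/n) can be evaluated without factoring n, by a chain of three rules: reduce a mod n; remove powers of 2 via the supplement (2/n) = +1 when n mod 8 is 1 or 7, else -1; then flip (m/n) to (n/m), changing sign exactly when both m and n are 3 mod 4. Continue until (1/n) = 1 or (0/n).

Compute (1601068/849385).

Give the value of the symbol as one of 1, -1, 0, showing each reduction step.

(1601068/849385) = (751683/849385)   [reduce mod 849385]
reciprocity: (751683/849385) = +1·(849385/751683) since 751683 mod 4 = 3, 849385 mod 4 = 1; sign now +1
(849385/751683) = (97702/751683)   [reduce mod 751683]
97702 = 2^1·48851; (2/751683) = -1 since 751683 mod 8 = 3, so (97702/751683) = (-1)^1·(48851/751683); sign now -1
reciprocity: (48851/751683) = -1·(751683/48851) since 48851 mod 4 = 3, 751683 mod 4 = 3; sign now +1
(751683/48851) = (18918/48851)   [reduce mod 48851]
18918 = 2^1·9459; (2/48851) = -1 since 48851 mod 8 = 3, so (18918/48851) = (-1)^1·(9459/48851); sign now -1
reciprocity: (9459/48851) = -1·(48851/9459) since 9459 mod 4 = 3, 48851 mod 4 = 3; sign now +1
(48851/9459) = (1556/9459)   [reduce mod 9459]
1556 = 2^2·389; (2/9459) = -1 since 9459 mod 8 = 3, so (1556/9459) = (-1)^2·(389/9459); sign now +1
reciprocity: (389/9459) = +1·(9459/389) since 389 mod 4 = 1, 9459 mod 4 = 3; sign now +1
(9459/389) = (123/389)   [reduce mod 389]
reciprocity: (123/389) = +1·(389/123) since 123 mod 4 = 3, 389 mod 4 = 1; sign now +1
(389/123) = (20/123)   [reduce mod 123]
20 = 2^2·5; (2/123) = -1 since 123 mod 8 = 3, so (20/123) = (-1)^2·(5/123); sign now +1
reciprocity: (5/123) = +1·(123/5) since 5 mod 4 = 1, 123 mod 4 = 3; sign now +1
(123/5) = (3/5)   [reduce mod 5]
reciprocity: (3/5) = +1·(5/3) since 3 mod 4 = 3, 5 mod 4 = 1; sign now +1
(5/3) = (2/3)   [reduce mod 3]
2 = 2^1·1; (2/3) = -1 since 3 mod 8 = 3, so (2/3) = (-1)^1·(1/3); sign now -1
(1/3) = 1; final value = sign = -1

-1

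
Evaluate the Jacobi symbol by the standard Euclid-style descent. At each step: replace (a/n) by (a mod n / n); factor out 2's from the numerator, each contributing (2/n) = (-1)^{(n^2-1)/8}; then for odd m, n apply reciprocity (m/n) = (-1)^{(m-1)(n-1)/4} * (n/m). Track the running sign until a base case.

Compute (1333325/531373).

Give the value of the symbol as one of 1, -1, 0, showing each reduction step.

0

(1333325/531373) = (270579/531373)   [reduce mod 531373]
reciprocity: (270579/531373) = +1·(531373/270579) since 270579 mod 4 = 3, 531373 mod 4 = 1; sign now +1
(531373/270579) = (260794/270579)   [reduce mod 270579]
260794 = 2^1·130397; (2/270579) = -1 since 270579 mod 8 = 3, so (260794/270579) = (-1)^1·(130397/270579); sign now -1
reciprocity: (130397/270579) = +1·(270579/130397) since 130397 mod 4 = 1, 270579 mod 4 = 3; sign now -1
(270579/130397) = (9785/130397)   [reduce mod 130397]
reciprocity: (9785/130397) = +1·(130397/9785) since 9785 mod 4 = 1, 130397 mod 4 = 1; sign now -1
(130397/9785) = (3192/9785)   [reduce mod 9785]
3192 = 2^3·399; (2/9785) = +1 since 9785 mod 8 = 1, so (3192/9785) = (+1)^3·(399/9785); sign now -1
reciprocity: (399/9785) = +1·(9785/399) since 399 mod 4 = 3, 9785 mod 4 = 1; sign now -1
(9785/399) = (209/399)   [reduce mod 399]
reciprocity: (209/399) = +1·(399/209) since 209 mod 4 = 1, 399 mod 4 = 3; sign now -1
(399/209) = (190/209)   [reduce mod 209]
190 = 2^1·95; (2/209) = +1 since 209 mod 8 = 1, so (190/209) = (+1)^1·(95/209); sign now -1
reciprocity: (95/209) = +1·(209/95) since 95 mod 4 = 3, 209 mod 4 = 1; sign now -1
(209/95) = (19/95)   [reduce mod 95]
reciprocity: (19/95) = -1·(95/19) since 19 mod 4 = 3, 95 mod 4 = 3; sign now +1
(95/19) = (0/19)   [reduce mod 19]
(0/19) = 0   [gcd(a, n) > 1]; final value = 0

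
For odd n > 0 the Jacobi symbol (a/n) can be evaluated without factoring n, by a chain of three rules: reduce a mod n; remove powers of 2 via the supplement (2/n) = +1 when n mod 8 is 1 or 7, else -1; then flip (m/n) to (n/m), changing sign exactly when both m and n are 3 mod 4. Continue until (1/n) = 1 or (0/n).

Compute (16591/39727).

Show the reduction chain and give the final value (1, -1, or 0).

reciprocity: (16591/39727) = -1·(39727/16591) since 16591 mod 4 = 3, 39727 mod 4 = 3; sign now -1
(39727/16591) = (6545/16591)   [reduce mod 16591]
reciprocity: (6545/16591) = +1·(16591/6545) since 6545 mod 4 = 1, 16591 mod 4 = 3; sign now -1
(16591/6545) = (3501/6545)   [reduce mod 6545]
reciprocity: (3501/6545) = +1·(6545/3501) since 3501 mod 4 = 1, 6545 mod 4 = 1; sign now -1
(6545/3501) = (3044/3501)   [reduce mod 3501]
3044 = 2^2·761; (2/3501) = -1 since 3501 mod 8 = 5, so (3044/3501) = (-1)^2·(761/3501); sign now -1
reciprocity: (761/3501) = +1·(3501/761) since 761 mod 4 = 1, 3501 mod 4 = 1; sign now -1
(3501/761) = (457/761)   [reduce mod 761]
reciprocity: (457/761) = +1·(761/457) since 457 mod 4 = 1, 761 mod 4 = 1; sign now -1
(761/457) = (304/457)   [reduce mod 457]
304 = 2^4·19; (2/457) = +1 since 457 mod 8 = 1, so (304/457) = (+1)^4·(19/457); sign now -1
reciprocity: (19/457) = +1·(457/19) since 19 mod 4 = 3, 457 mod 4 = 1; sign now -1
(457/19) = (1/19)   [reduce mod 19]
(1/19) = 1; final value = sign = -1

-1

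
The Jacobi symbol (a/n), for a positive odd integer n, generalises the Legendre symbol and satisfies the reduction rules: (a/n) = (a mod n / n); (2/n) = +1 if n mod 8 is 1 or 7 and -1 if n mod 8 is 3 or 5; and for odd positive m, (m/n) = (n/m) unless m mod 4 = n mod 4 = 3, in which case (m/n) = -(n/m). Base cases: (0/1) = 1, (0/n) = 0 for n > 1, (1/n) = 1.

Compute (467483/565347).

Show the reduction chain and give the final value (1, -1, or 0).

reciprocity: (467483/565347) = -1·(565347/467483) since 467483 mod 4 = 3, 565347 mod 4 = 3; sign now -1
(565347/467483) = (97864/467483)   [reduce mod 467483]
97864 = 2^3·12233; (2/467483) = -1 since 467483 mod 8 = 3, so (97864/467483) = (-1)^3·(12233/467483); sign now +1
reciprocity: (12233/467483) = +1·(467483/12233) since 12233 mod 4 = 1, 467483 mod 4 = 3; sign now +1
(467483/12233) = (2629/12233)   [reduce mod 12233]
reciprocity: (2629/12233) = +1·(12233/2629) since 2629 mod 4 = 1, 12233 mod 4 = 1; sign now +1
(12233/2629) = (1717/2629)   [reduce mod 2629]
reciprocity: (1717/2629) = +1·(2629/1717) since 1717 mod 4 = 1, 2629 mod 4 = 1; sign now +1
(2629/1717) = (912/1717)   [reduce mod 1717]
912 = 2^4·57; (2/1717) = -1 since 1717 mod 8 = 5, so (912/1717) = (-1)^4·(57/1717); sign now +1
reciprocity: (57/1717) = +1·(1717/57) since 57 mod 4 = 1, 1717 mod 4 = 1; sign now +1
(1717/57) = (7/57)   [reduce mod 57]
reciprocity: (7/57) = +1·(57/7) since 7 mod 4 = 3, 57 mod 4 = 1; sign now +1
(57/7) = (1/7)   [reduce mod 7]
(1/7) = 1; final value = sign = +1

1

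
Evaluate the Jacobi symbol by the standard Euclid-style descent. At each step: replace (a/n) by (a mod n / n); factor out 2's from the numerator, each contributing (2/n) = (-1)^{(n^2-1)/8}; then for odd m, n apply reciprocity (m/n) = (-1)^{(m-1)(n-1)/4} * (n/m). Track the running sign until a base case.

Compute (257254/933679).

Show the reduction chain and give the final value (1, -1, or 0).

1

factor out 2^1: 257254 = 2^1·128627; with 933679 mod 8 = 7, (2/933679) = +1; sign now +1; continue with (128627/933679)
flip (128627/933679) -> (933679/128627): both odd, 128627 mod 4 = 3, 933679 mod 4 = 3, so the flip contributes -1; sign now -1
(933679/128627): 933679 mod 128627 = 33290, so (933679/128627) = (33290/128627)
factor out 2^1: 33290 = 2^1·16645; with 128627 mod 8 = 3, (2/128627) = -1; sign now +1; continue with (16645/128627)
flip (16645/128627) -> (128627/16645): both odd, 16645 mod 4 = 1, 128627 mod 4 = 3, so the flip contributes +1; sign now +1
(128627/16645): 128627 mod 16645 = 12112, so (128627/16645) = (12112/16645)
factor out 2^4: 12112 = 2^4·757; with 16645 mod 8 = 5, (2/16645) = -1; sign now +1; continue with (757/16645)
flip (757/16645) -> (16645/757): both odd, 757 mod 4 = 1, 16645 mod 4 = 1, so the flip contributes +1; sign now +1
(16645/757): 16645 mod 757 = 748, so (16645/757) = (748/757)
factor out 2^2: 748 = 2^2·187; with 757 mod 8 = 5, (2/757) = -1; sign now +1; continue with (187/757)
flip (187/757) -> (757/187): both odd, 187 mod 4 = 3, 757 mod 4 = 1, so the flip contributes +1; sign now +1
(757/187): 757 mod 187 = 9, so (757/187) = (9/187)
flip (9/187) -> (187/9): both odd, 9 mod 4 = 1, 187 mod 4 = 3, so the flip contributes +1; sign now +1
(187/9): 187 mod 9 = 7, so (187/9) = (7/9)
flip (7/9) -> (9/7): both odd, 7 mod 4 = 3, 9 mod 4 = 1, so the flip contributes +1; sign now +1
(9/7): 9 mod 7 = 2, so (9/7) = (2/7)
factor out 2^1: 2 = 2^1·1; with 7 mod 8 = 7, (2/7) = +1; sign now +1; continue with (1/7)
reached (1/7) = 1, so the symbol is +1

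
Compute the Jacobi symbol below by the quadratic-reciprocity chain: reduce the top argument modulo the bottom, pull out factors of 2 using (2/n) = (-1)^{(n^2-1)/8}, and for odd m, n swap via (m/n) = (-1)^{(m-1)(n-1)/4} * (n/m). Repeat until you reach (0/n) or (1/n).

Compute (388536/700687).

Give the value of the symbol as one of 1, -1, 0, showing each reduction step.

factor out 2^3: 388536 = 2^3·48567; with 700687 mod 8 = 7, (2/700687) = +1; sign now +1; continue with (48567/700687)
flip (48567/700687) -> (700687/48567): both odd, 48567 mod 4 = 3, 700687 mod 4 = 3, so the flip contributes -1; sign now -1
(700687/48567): 700687 mod 48567 = 20749, so (700687/48567) = (20749/48567)
flip (20749/48567) -> (48567/20749): both odd, 20749 mod 4 = 1, 48567 mod 4 = 3, so the flip contributes +1; sign now -1
(48567/20749): 48567 mod 20749 = 7069, so (48567/20749) = (7069/20749)
flip (7069/20749) -> (20749/7069): both odd, 7069 mod 4 = 1, 20749 mod 4 = 1, so the flip contributes +1; sign now -1
(20749/7069): 20749 mod 7069 = 6611, so (20749/7069) = (6611/7069)
flip (6611/7069) -> (7069/6611): both odd, 6611 mod 4 = 3, 7069 mod 4 = 1, so the flip contributes +1; sign now -1
(7069/6611): 7069 mod 6611 = 458, so (7069/6611) = (458/6611)
factor out 2^1: 458 = 2^1·229; with 6611 mod 8 = 3, (2/6611) = -1; sign now +1; continue with (229/6611)
flip (229/6611) -> (6611/229): both odd, 229 mod 4 = 1, 6611 mod 4 = 3, so the flip contributes +1; sign now +1
(6611/229): 6611 mod 229 = 199, so (6611/229) = (199/229)
flip (199/229) -> (229/199): both odd, 199 mod 4 = 3, 229 mod 4 = 1, so the flip contributes +1; sign now +1
(229/199): 229 mod 199 = 30, so (229/199) = (30/199)
factor out 2^1: 30 = 2^1·15; with 199 mod 8 = 7, (2/199) = +1; sign now +1; continue with (15/199)
flip (15/199) -> (199/15): both odd, 15 mod 4 = 3, 199 mod 4 = 3, so the flip contributes -1; sign now -1
(199/15): 199 mod 15 = 4, so (199/15) = (4/15)
factor out 2^2: 4 = 2^2·1; with 15 mod 8 = 7, (2/15) = +1; sign now -1; continue with (1/15)
reached (1/15) = 1, so the symbol is -1

-1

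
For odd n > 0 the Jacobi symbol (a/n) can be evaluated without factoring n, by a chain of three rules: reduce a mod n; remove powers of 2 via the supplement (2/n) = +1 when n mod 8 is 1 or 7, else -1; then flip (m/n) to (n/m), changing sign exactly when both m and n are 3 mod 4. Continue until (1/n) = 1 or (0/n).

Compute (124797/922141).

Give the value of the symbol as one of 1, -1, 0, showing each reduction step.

-1

reciprocity: (124797/922141) = +1·(922141/124797) since 124797 mod 4 = 1, 922141 mod 4 = 1; sign now +1
(922141/124797) = (48562/124797)   [reduce mod 124797]
48562 = 2^1·24281; (2/124797) = -1 since 124797 mod 8 = 5, so (48562/124797) = (-1)^1·(24281/124797); sign now -1
reciprocity: (24281/124797) = +1·(124797/24281) since 24281 mod 4 = 1, 124797 mod 4 = 1; sign now -1
(124797/24281) = (3392/24281)   [reduce mod 24281]
3392 = 2^6·53; (2/24281) = +1 since 24281 mod 8 = 1, so (3392/24281) = (+1)^6·(53/24281); sign now -1
reciprocity: (53/24281) = +1·(24281/53) since 53 mod 4 = 1, 24281 mod 4 = 1; sign now -1
(24281/53) = (7/53)   [reduce mod 53]
reciprocity: (7/53) = +1·(53/7) since 7 mod 4 = 3, 53 mod 4 = 1; sign now -1
(53/7) = (4/7)   [reduce mod 7]
4 = 2^2·1; (2/7) = +1 since 7 mod 8 = 7, so (4/7) = (+1)^2·(1/7); sign now -1
(1/7) = 1; final value = sign = -1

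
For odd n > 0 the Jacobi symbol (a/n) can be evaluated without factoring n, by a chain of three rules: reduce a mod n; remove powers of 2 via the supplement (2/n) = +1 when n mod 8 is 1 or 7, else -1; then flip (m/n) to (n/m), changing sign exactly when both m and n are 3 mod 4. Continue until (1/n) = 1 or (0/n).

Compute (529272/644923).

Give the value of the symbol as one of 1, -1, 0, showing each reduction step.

-1

529272 = 2^3·66159; (2/644923) = -1 since 644923 mod 8 = 3, so (529272/644923) = (-1)^3·(66159/644923); sign now -1
reciprocity: (66159/644923) = -1·(644923/66159) since 66159 mod 4 = 3, 644923 mod 4 = 3; sign now +1
(644923/66159) = (49492/66159)   [reduce mod 66159]
49492 = 2^2·12373; (2/66159) = +1 since 66159 mod 8 = 7, so (49492/66159) = (+1)^2·(12373/66159); sign now +1
reciprocity: (12373/66159) = +1·(66159/12373) since 12373 mod 4 = 1, 66159 mod 4 = 3; sign now +1
(66159/12373) = (4294/12373)   [reduce mod 12373]
4294 = 2^1·2147; (2/12373) = -1 since 12373 mod 8 = 5, so (4294/12373) = (-1)^1·(2147/12373); sign now -1
reciprocity: (2147/12373) = +1·(12373/2147) since 2147 mod 4 = 3, 12373 mod 4 = 1; sign now -1
(12373/2147) = (1638/2147)   [reduce mod 2147]
1638 = 2^1·819; (2/2147) = -1 since 2147 mod 8 = 3, so (1638/2147) = (-1)^1·(819/2147); sign now +1
reciprocity: (819/2147) = -1·(2147/819) since 819 mod 4 = 3, 2147 mod 4 = 3; sign now -1
(2147/819) = (509/819)   [reduce mod 819]
reciprocity: (509/819) = +1·(819/509) since 509 mod 4 = 1, 819 mod 4 = 3; sign now -1
(819/509) = (310/509)   [reduce mod 509]
310 = 2^1·155; (2/509) = -1 since 509 mod 8 = 5, so (310/509) = (-1)^1·(155/509); sign now +1
reciprocity: (155/509) = +1·(509/155) since 155 mod 4 = 3, 509 mod 4 = 1; sign now +1
(509/155) = (44/155)   [reduce mod 155]
44 = 2^2·11; (2/155) = -1 since 155 mod 8 = 3, so (44/155) = (-1)^2·(11/155); sign now +1
reciprocity: (11/155) = -1·(155/11) since 11 mod 4 = 3, 155 mod 4 = 3; sign now -1
(155/11) = (1/11)   [reduce mod 11]
(1/11) = 1; final value = sign = -1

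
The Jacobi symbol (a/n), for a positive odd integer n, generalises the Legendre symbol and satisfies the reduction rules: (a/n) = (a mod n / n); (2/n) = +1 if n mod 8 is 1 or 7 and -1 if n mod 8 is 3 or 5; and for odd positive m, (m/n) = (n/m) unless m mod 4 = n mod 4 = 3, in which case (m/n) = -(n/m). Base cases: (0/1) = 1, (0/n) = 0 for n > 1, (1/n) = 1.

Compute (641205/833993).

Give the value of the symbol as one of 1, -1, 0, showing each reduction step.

1

reciprocity: (641205/833993) = +1·(833993/641205) since 641205 mod 4 = 1, 833993 mod 4 = 1; sign now +1
(833993/641205) = (192788/641205)   [reduce mod 641205]
192788 = 2^2·48197; (2/641205) = -1 since 641205 mod 8 = 5, so (192788/641205) = (-1)^2·(48197/641205); sign now +1
reciprocity: (48197/641205) = +1·(641205/48197) since 48197 mod 4 = 1, 641205 mod 4 = 1; sign now +1
(641205/48197) = (14644/48197)   [reduce mod 48197]
14644 = 2^2·3661; (2/48197) = -1 since 48197 mod 8 = 5, so (14644/48197) = (-1)^2·(3661/48197); sign now +1
reciprocity: (3661/48197) = +1·(48197/3661) since 3661 mod 4 = 1, 48197 mod 4 = 1; sign now +1
(48197/3661) = (604/3661)   [reduce mod 3661]
604 = 2^2·151; (2/3661) = -1 since 3661 mod 8 = 5, so (604/3661) = (-1)^2·(151/3661); sign now +1
reciprocity: (151/3661) = +1·(3661/151) since 151 mod 4 = 3, 3661 mod 4 = 1; sign now +1
(3661/151) = (37/151)   [reduce mod 151]
reciprocity: (37/151) = +1·(151/37) since 37 mod 4 = 1, 151 mod 4 = 3; sign now +1
(151/37) = (3/37)   [reduce mod 37]
reciprocity: (3/37) = +1·(37/3) since 3 mod 4 = 3, 37 mod 4 = 1; sign now +1
(37/3) = (1/3)   [reduce mod 3]
(1/3) = 1; final value = sign = +1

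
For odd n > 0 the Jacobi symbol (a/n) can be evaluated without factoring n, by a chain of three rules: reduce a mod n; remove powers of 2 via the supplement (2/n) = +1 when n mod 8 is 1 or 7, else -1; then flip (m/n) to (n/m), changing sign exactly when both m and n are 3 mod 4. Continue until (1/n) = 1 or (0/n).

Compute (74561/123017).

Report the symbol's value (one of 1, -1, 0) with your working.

-1

flip (74561/123017) -> (123017/74561): both odd, 74561 mod 4 = 1, 123017 mod 4 = 1, so the flip contributes +1; sign now +1
(123017/74561): 123017 mod 74561 = 48456, so (123017/74561) = (48456/74561)
factor out 2^3: 48456 = 2^3·6057; with 74561 mod 8 = 1, (2/74561) = +1; sign now +1; continue with (6057/74561)
flip (6057/74561) -> (74561/6057): both odd, 6057 mod 4 = 1, 74561 mod 4 = 1, so the flip contributes +1; sign now +1
(74561/6057): 74561 mod 6057 = 1877, so (74561/6057) = (1877/6057)
flip (1877/6057) -> (6057/1877): both odd, 1877 mod 4 = 1, 6057 mod 4 = 1, so the flip contributes +1; sign now +1
(6057/1877): 6057 mod 1877 = 426, so (6057/1877) = (426/1877)
factor out 2^1: 426 = 2^1·213; with 1877 mod 8 = 5, (2/1877) = -1; sign now -1; continue with (213/1877)
flip (213/1877) -> (1877/213): both odd, 213 mod 4 = 1, 1877 mod 4 = 1, so the flip contributes +1; sign now -1
(1877/213): 1877 mod 213 = 173, so (1877/213) = (173/213)
flip (173/213) -> (213/173): both odd, 173 mod 4 = 1, 213 mod 4 = 1, so the flip contributes +1; sign now -1
(213/173): 213 mod 173 = 40, so (213/173) = (40/173)
factor out 2^3: 40 = 2^3·5; with 173 mod 8 = 5, (2/173) = -1; sign now +1; continue with (5/173)
flip (5/173) -> (173/5): both odd, 5 mod 4 = 1, 173 mod 4 = 1, so the flip contributes +1; sign now +1
(173/5): 173 mod 5 = 3, so (173/5) = (3/5)
flip (3/5) -> (5/3): both odd, 3 mod 4 = 3, 5 mod 4 = 1, so the flip contributes +1; sign now +1
(5/3): 5 mod 3 = 2, so (5/3) = (2/3)
factor out 2^1: 2 = 2^1·1; with 3 mod 8 = 3, (2/3) = -1; sign now -1; continue with (1/3)
reached (1/3) = 1, so the symbol is -1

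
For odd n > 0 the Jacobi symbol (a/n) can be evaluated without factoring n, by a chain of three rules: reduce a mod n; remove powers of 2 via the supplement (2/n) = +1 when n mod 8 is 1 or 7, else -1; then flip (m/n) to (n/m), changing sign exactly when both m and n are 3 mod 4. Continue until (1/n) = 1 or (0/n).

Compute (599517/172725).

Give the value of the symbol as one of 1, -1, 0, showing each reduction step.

0

(599517/172725) = (81342/172725)   [reduce mod 172725]
81342 = 2^1·40671; (2/172725) = -1 since 172725 mod 8 = 5, so (81342/172725) = (-1)^1·(40671/172725); sign now -1
reciprocity: (40671/172725) = +1·(172725/40671) since 40671 mod 4 = 3, 172725 mod 4 = 1; sign now -1
(172725/40671) = (10041/40671)   [reduce mod 40671]
reciprocity: (10041/40671) = +1·(40671/10041) since 10041 mod 4 = 1, 40671 mod 4 = 3; sign now -1
(40671/10041) = (507/10041)   [reduce mod 10041]
reciprocity: (507/10041) = +1·(10041/507) since 507 mod 4 = 3, 10041 mod 4 = 1; sign now -1
(10041/507) = (408/507)   [reduce mod 507]
408 = 2^3·51; (2/507) = -1 since 507 mod 8 = 3, so (408/507) = (-1)^3·(51/507); sign now +1
reciprocity: (51/507) = -1·(507/51) since 51 mod 4 = 3, 507 mod 4 = 3; sign now -1
(507/51) = (48/51)   [reduce mod 51]
48 = 2^4·3; (2/51) = -1 since 51 mod 8 = 3, so (48/51) = (-1)^4·(3/51); sign now -1
reciprocity: (3/51) = -1·(51/3) since 3 mod 4 = 3, 51 mod 4 = 3; sign now +1
(51/3) = (0/3)   [reduce mod 3]
(0/3) = 0   [gcd(a, n) > 1]; final value = 0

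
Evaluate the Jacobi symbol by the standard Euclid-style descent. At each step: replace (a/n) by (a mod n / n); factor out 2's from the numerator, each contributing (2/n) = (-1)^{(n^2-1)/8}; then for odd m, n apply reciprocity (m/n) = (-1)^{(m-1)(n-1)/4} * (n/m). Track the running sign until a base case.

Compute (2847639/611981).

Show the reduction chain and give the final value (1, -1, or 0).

(2847639/611981): 2847639 mod 611981 = 399715, so (2847639/611981) = (399715/611981)
flip (399715/611981) -> (611981/399715): both odd, 399715 mod 4 = 3, 611981 mod 4 = 1, so the flip contributes +1; sign now +1
(611981/399715): 611981 mod 399715 = 212266, so (611981/399715) = (212266/399715)
factor out 2^1: 212266 = 2^1·106133; with 399715 mod 8 = 3, (2/399715) = -1; sign now -1; continue with (106133/399715)
flip (106133/399715) -> (399715/106133): both odd, 106133 mod 4 = 1, 399715 mod 4 = 3, so the flip contributes +1; sign now -1
(399715/106133): 399715 mod 106133 = 81316, so (399715/106133) = (81316/106133)
factor out 2^2: 81316 = 2^2·20329; with 106133 mod 8 = 5, (2/106133) = -1; sign now -1; continue with (20329/106133)
flip (20329/106133) -> (106133/20329): both odd, 20329 mod 4 = 1, 106133 mod 4 = 1, so the flip contributes +1; sign now -1
(106133/20329): 106133 mod 20329 = 4488, so (106133/20329) = (4488/20329)
factor out 2^3: 4488 = 2^3·561; with 20329 mod 8 = 1, (2/20329) = +1; sign now -1; continue with (561/20329)
flip (561/20329) -> (20329/561): both odd, 561 mod 4 = 1, 20329 mod 4 = 1, so the flip contributes +1; sign now -1
(20329/561): 20329 mod 561 = 133, so (20329/561) = (133/561)
flip (133/561) -> (561/133): both odd, 133 mod 4 = 1, 561 mod 4 = 1, so the flip contributes +1; sign now -1
(561/133): 561 mod 133 = 29, so (561/133) = (29/133)
flip (29/133) -> (133/29): both odd, 29 mod 4 = 1, 133 mod 4 = 1, so the flip contributes +1; sign now -1
(133/29): 133 mod 29 = 17, so (133/29) = (17/29)
flip (17/29) -> (29/17): both odd, 17 mod 4 = 1, 29 mod 4 = 1, so the flip contributes +1; sign now -1
(29/17): 29 mod 17 = 12, so (29/17) = (12/17)
factor out 2^2: 12 = 2^2·3; with 17 mod 8 = 1, (2/17) = +1; sign now -1; continue with (3/17)
flip (3/17) -> (17/3): both odd, 3 mod 4 = 3, 17 mod 4 = 1, so the flip contributes +1; sign now -1
(17/3): 17 mod 3 = 2, so (17/3) = (2/3)
factor out 2^1: 2 = 2^1·1; with 3 mod 8 = 3, (2/3) = -1; sign now +1; continue with (1/3)
reached (1/3) = 1, so the symbol is +1

1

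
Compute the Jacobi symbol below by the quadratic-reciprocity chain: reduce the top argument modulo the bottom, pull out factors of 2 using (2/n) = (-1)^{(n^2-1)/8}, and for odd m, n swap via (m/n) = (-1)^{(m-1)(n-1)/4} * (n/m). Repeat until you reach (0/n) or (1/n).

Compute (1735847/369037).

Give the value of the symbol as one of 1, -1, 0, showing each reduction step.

(1735847/369037): 1735847 mod 369037 = 259699, so (1735847/369037) = (259699/369037)
flip (259699/369037) -> (369037/259699): both odd, 259699 mod 4 = 3, 369037 mod 4 = 1, so the flip contributes +1; sign now +1
(369037/259699): 369037 mod 259699 = 109338, so (369037/259699) = (109338/259699)
factor out 2^1: 109338 = 2^1·54669; with 259699 mod 8 = 3, (2/259699) = -1; sign now -1; continue with (54669/259699)
flip (54669/259699) -> (259699/54669): both odd, 54669 mod 4 = 1, 259699 mod 4 = 3, so the flip contributes +1; sign now -1
(259699/54669): 259699 mod 54669 = 41023, so (259699/54669) = (41023/54669)
flip (41023/54669) -> (54669/41023): both odd, 41023 mod 4 = 3, 54669 mod 4 = 1, so the flip contributes +1; sign now -1
(54669/41023): 54669 mod 41023 = 13646, so (54669/41023) = (13646/41023)
factor out 2^1: 13646 = 2^1·6823; with 41023 mod 8 = 7, (2/41023) = +1; sign now -1; continue with (6823/41023)
flip (6823/41023) -> (41023/6823): both odd, 6823 mod 4 = 3, 41023 mod 4 = 3, so the flip contributes -1; sign now +1
(41023/6823): 41023 mod 6823 = 85, so (41023/6823) = (85/6823)
flip (85/6823) -> (6823/85): both odd, 85 mod 4 = 1, 6823 mod 4 = 3, so the flip contributes +1; sign now +1
(6823/85): 6823 mod 85 = 23, so (6823/85) = (23/85)
flip (23/85) -> (85/23): both odd, 23 mod 4 = 3, 85 mod 4 = 1, so the flip contributes +1; sign now +1
(85/23): 85 mod 23 = 16, so (85/23) = (16/23)
factor out 2^4: 16 = 2^4·1; with 23 mod 8 = 7, (2/23) = +1; sign now +1; continue with (1/23)
reached (1/23) = 1, so the symbol is +1

1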